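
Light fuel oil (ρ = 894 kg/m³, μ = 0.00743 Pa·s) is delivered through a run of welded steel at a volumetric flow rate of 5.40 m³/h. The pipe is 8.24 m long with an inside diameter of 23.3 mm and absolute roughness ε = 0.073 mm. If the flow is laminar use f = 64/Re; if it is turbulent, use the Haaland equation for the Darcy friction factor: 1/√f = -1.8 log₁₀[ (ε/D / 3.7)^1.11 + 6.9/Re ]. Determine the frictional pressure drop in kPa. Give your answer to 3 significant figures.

ΔP ≈ 68.8 kPa

Q = 5.40 m³/h = 5.40/3600 = 0.0015 m³/s.
Cross-sectional area A = πD²/4 = π(0.0233)²/4 = 0.0004264 m²; mean velocity V = Q/A = 0.0015/0.0004264 = 3.518 m/s.
Reynolds number Re = ρVD/μ = 894 · 3.518 · 0.0233 / 0.00743 = 9863.
Re > 4000 → turbulent. Relative roughness ε/D = 7.3e-05/0.0233 = 0.00313. Haaland: 1/√f = -1.8 log₁₀[(0.00313/3.7)^1.11 + 6.9/9863] = -1.8 log₁₀[0.000389 + 0.0007] = 5.334, so f = 0.03515.
Darcy-Weisbach: ΔP = f(L/D)(ρV²/2) = 0.03515·(8.24/0.0233)·(894·3.518²/2) = 0.03515·353.6·5532 = 6.877e+04 Pa.
ΔP = 6.877e+04 Pa = 68.8 kPa.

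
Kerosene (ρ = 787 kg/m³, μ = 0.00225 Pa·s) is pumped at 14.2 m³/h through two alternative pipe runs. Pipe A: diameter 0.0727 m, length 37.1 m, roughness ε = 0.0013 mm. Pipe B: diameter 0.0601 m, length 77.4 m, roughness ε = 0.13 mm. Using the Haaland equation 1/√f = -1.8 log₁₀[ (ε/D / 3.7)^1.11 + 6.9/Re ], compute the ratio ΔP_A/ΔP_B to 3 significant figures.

ΔP_A/ΔP_B ≈ 0.161

Pipe A: V = Q/A = 0.003944/0.004151 = 0.9502 m/s; Re = 2.416e+04; ε/D = 1.79e-05; Haaland → f = 0.0246; ΔP_A = f(L/D)(ρV²/2) = 4460 Pa.
Pipe B: V = Q/A = 0.003944/0.002837 = 1.39 m/s; Re = 2.923e+04; ε/D = 0.00216; Haaland → f = 0.02823; ΔP_B = f(L/D)(ρV²/2) = 2.766e+04 Pa.
ΔP_A/ΔP_B = 4460/2.766e+04 = 0.161.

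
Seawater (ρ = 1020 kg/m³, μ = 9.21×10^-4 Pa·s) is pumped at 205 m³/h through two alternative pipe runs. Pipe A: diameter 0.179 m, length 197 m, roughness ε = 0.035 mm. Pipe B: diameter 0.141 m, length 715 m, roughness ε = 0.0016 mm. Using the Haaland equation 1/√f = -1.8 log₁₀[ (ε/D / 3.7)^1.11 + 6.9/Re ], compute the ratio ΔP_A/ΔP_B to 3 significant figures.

ΔP_A/ΔP_B ≈ 0.0997

Pipe A: V = Q/A = 0.05694/0.02516 = 2.263 m/s; Re = 4.486e+05; ε/D = 0.000196; Haaland → f = 0.01539; ΔP_A = f(L/D)(ρV²/2) = 4.424e+04 Pa.
Pipe B: V = Q/A = 0.05694/0.01561 = 3.647 m/s; Re = 5.695e+05; ε/D = 1.13e-05; Haaland → f = 0.01291; ΔP_B = f(L/D)(ρV²/2) = 4.439e+05 Pa.
ΔP_A/ΔP_B = 4.424e+04/4.439e+05 = 0.0997.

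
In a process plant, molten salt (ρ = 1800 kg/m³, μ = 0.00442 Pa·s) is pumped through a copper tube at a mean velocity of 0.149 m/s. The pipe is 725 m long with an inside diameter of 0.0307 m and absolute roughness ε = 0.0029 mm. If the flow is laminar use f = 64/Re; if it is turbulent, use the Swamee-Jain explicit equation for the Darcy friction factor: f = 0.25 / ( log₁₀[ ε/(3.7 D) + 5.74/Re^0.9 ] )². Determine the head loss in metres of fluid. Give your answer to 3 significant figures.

Reynolds number Re = ρVD/μ = 1800 · 0.149 · 0.0307 / 0.00442 = 1863.
Re < 2300 → laminar flow, so f = 64/Re = 64/1863 = 0.03436 (the turbulent correlation is not needed).
Darcy-Weisbach: ΔP = f(L/D)(ρV²/2) = 0.03436·(725/0.0307)·(1800·0.149²/2) = 0.03436·2.362e+04·19.98 = 1.621e+04 Pa.
Head loss h_f = ΔP/(ρg) = 1.621e+04/(1800·9.81) = 0.918 m.

h_f ≈ 0.918 m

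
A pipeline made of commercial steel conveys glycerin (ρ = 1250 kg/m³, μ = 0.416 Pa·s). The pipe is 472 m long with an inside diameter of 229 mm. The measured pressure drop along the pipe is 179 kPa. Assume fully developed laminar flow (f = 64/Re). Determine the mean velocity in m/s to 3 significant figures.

For laminar flow, f = 64/Re with Re = ρVD/μ, so Darcy-Weisbach reduces to ΔP = 32μLV/D². Solving for V: V = ΔP·D²/(32μL) = 1.79e+05·(0.229)²/(32·0.416·472) = 1.494 m/s.
Check: Re = ρVD/μ = 1250·1.494·0.229/0.416 = 1028 < 2300, so the laminar assumption holds.

V ≈ 1.49 m/s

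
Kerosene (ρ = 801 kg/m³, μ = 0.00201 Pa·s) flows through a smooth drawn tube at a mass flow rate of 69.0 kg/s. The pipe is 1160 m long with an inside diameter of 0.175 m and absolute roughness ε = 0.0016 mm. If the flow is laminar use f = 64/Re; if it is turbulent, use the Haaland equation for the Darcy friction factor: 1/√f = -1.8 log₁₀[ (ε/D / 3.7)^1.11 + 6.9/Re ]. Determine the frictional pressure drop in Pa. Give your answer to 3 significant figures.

ΔP ≈ 508000 Pa

A = πD²/4 = π(0.175)²/4 = 0.02405 m²; mean velocity V = ṁ/(ρA) = 69/(801 · 0.02405) = 3.581 m/s.
Reynolds number Re = ρVD/μ = 801 · 3.581 · 0.175 / 0.00201 = 2.498e+05.
Re > 4000 → turbulent. Relative roughness ε/D = 1.6e-06/0.175 = 9.14e-06. Haaland: 1/√f = -1.8 log₁₀[(9.14e-06/3.7)^1.11 + 6.9/2.498e+05] = -1.8 log₁₀[5.97e-07 + 2.76e-05] = 8.189, so f = 0.01491.
Darcy-Weisbach: ΔP = f(L/D)(ρV²/2) = 0.01491·(1160/0.175)·(801·3.581²/2) = 0.01491·6629·5137 = 5.078e+05 Pa.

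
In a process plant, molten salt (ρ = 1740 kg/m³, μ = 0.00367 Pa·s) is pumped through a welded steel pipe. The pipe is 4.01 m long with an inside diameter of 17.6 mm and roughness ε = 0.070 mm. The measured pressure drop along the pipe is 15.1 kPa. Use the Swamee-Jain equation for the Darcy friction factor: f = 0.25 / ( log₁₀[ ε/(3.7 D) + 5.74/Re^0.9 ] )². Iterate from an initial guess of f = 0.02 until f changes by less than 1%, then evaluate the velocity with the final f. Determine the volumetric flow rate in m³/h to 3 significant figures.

Rearranging Darcy-Weisbach: V = √(2·ΔP·D/(f·L·ρ)). With ε/D = 7e-05/0.0176 = 0.00398, iterate starting from f = 0.02:
  f = 0.02 → V = √(2·1.51e+04·0.0176/(0.02·4.01·1740)) = 1.952 m/s; Re = ρVD/μ = 1.629e+04; f → 0.03434
  f = 0.03434 → V = 1.489 m/s; Re = 1.243e+04; f → 0.03571
  f = 0.03571 → V = 1.46 m/s; Re = 1.219e+04; f → 0.03582
Converged (Δf/f < 1%). With the final f = 0.03582: V = √(2·1.51e+04·0.0176/(0.03582·4.01·1740)) = 1.458 m/s.
Q = V·A = 1.458·(π/4·0.0176²) = 0.0003548 m³/s = 1.28 m³/h.

Q ≈ 1.28 m³/h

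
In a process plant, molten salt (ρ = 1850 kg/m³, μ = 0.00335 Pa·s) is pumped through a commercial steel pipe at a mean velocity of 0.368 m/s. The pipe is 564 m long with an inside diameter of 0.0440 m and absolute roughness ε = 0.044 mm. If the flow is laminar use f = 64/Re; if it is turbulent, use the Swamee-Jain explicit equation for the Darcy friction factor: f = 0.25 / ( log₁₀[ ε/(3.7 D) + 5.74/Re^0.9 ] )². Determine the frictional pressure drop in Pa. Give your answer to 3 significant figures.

Reynolds number Re = ρVD/μ = 1850 · 0.368 · 0.044 / 0.00335 = 8942.
Re > 4000 → turbulent. Relative roughness ε/D = 4.4e-05/0.044 = 0.001. Swamee-Jain: f = 0.25/(log₁₀[0.001/3.7 + 5.74/8942^0.9])² = 0.25/(log₁₀[0.00027 + 0.00159])² = 0.25/(-2.729)² = 0.03356.
Darcy-Weisbach: ΔP = f(L/D)(ρV²/2) = 0.03356·(564/0.044)·(1850·0.368²/2) = 0.03356·1.282e+04·125.3 = 5.389e+04 Pa.

ΔP ≈ 53900 Pa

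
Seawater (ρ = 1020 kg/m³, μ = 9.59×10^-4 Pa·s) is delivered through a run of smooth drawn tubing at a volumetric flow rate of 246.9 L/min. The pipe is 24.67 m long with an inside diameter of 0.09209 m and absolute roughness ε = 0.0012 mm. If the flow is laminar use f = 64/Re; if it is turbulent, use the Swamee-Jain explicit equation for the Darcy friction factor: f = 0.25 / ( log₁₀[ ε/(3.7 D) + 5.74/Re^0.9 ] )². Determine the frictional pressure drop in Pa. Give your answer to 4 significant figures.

Q = 246.9 L/min = 246.9/60000 = 0.004115 m³/s.
Cross-sectional area A = πD²/4 = π(0.09209)²/4 = 0.006661 m²; mean velocity V = Q/A = 0.004115/0.006661 = 0.6178 m/s.
Reynolds number Re = ρVD/μ = 1020 · 0.6178 · 0.09209 / 0.000959 = 6.051e+04.
Re > 4000 → turbulent. Relative roughness ε/D = 1.2e-06/0.09209 = 1.3e-05. Swamee-Jain: f = 0.25/(log₁₀[1.3e-05/3.7 + 5.74/6.051e+04^0.9])² = 0.25/(log₁₀[3.52e-06 + 0.000285])² = 0.25/(-3.539)² = 0.01996.
Darcy-Weisbach: ΔP = f(L/D)(ρV²/2) = 0.01996·(24.67/0.09209)·(1020·0.6178²/2) = 0.01996·267.9·194.7 = 1041 Pa.

ΔP ≈ 1041 Pa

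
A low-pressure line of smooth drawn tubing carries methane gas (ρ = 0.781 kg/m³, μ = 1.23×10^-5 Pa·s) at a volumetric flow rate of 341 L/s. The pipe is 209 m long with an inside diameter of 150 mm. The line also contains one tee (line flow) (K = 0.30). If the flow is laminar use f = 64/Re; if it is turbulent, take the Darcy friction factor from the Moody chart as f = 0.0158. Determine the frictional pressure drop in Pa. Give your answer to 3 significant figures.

Q = 341 L/s = 341/1000 = 0.341 m³/s.
Cross-sectional area A = πD²/4 = π(0.15)²/4 = 0.01767 m²; mean velocity V = Q/A = 0.341/0.01767 = 19.3 m/s.
Reynolds number Re = ρVD/μ = 0.781 · 19.3 · 0.15 / 1.23e-05 = 1.838e+05.
Re > 4000 → turbulent; use the Moody-chart value f = 0.0158.
Total minor-loss coefficient ΣK = 1·0.3 = 0.3.
ΔP = [f·L/D + ΣK]·(ρV²/2) = [0.0158·209/0.15 + 0.3]·(0.781·19.3²/2) = [22.01 + 0.3]·145.4 = 3245 Pa.

ΔP ≈ 3240 Pa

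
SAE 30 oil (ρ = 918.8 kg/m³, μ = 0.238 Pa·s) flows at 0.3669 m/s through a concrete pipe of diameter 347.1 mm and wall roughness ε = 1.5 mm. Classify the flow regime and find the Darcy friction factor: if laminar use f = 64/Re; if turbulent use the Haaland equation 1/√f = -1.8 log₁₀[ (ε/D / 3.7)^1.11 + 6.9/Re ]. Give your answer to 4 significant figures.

Re = ρVD/μ = 918.8·0.3669·0.3471/0.238 = 491.6.
Re < 2300 → laminar, so f = 64/Re = 0.1302 (roughness is irrelevant in laminar flow).

f ≈ 0.1302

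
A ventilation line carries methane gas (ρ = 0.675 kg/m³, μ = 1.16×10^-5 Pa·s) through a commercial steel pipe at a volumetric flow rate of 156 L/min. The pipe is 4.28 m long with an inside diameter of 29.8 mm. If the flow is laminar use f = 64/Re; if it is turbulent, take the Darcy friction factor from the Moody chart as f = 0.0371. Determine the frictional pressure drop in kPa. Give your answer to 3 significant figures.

ΔP ≈ 0.0250 kPa

Q = 156 L/min = 156/60000 = 0.0026 m³/s.
Cross-sectional area A = πD²/4 = π(0.0298)²/4 = 0.0006975 m²; mean velocity V = Q/A = 0.0026/0.0006975 = 3.728 m/s.
Reynolds number Re = ρVD/μ = 0.675 · 3.728 · 0.0298 / 1.16e-05 = 6464.
Re > 4000 → turbulent; use the Moody-chart value f = 0.0371.
Darcy-Weisbach: ΔP = f(L/D)(ρV²/2) = 0.0371·(4.28/0.0298)·(0.675·3.728²/2) = 0.0371·143.6·4.69 = 24.99 Pa.
ΔP = 24.99 Pa = 0.0250 kPa.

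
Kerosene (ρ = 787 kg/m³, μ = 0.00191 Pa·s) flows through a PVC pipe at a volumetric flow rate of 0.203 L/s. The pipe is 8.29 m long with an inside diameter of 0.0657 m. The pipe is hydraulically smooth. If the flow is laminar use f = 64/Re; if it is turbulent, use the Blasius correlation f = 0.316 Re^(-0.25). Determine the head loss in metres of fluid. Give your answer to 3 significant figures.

h_f ≈ 9.10×10^-4 m

Q = 0.203 L/s = 0.203/1000 = 0.000203 m³/s.
Cross-sectional area A = πD²/4 = π(0.0657)²/4 = 0.00339 m²; mean velocity V = Q/A = 0.000203/0.00339 = 0.05988 m/s.
Reynolds number Re = ρVD/μ = 787 · 0.05988 · 0.0657 / 0.00191 = 1621.
Re < 2300 → laminar flow, so f = 64/Re = 64/1621 = 0.03948 (the turbulent correlation is not needed).
Darcy-Weisbach: ΔP = f(L/D)(ρV²/2) = 0.03948·(8.29/0.0657)·(787·0.05988²/2) = 0.03948·126.2·1.411 = 7.029 Pa.
Head loss h_f = ΔP/(ρg) = 7.029/(787·9.81) = 9.10×10^-4 m.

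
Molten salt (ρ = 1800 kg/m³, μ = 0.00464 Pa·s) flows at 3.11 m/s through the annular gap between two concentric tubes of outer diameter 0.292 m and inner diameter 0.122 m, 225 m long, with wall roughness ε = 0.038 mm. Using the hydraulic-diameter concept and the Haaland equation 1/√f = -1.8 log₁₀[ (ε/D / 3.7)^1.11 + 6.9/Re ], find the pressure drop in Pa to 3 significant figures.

Hydraulic diameter D_h = 4A/P = D_o - D_i = 0.292 - 0.122 = 0.17 m.
Re = ρVD_h/μ = 1800·3.11·0.17/0.00464 = 2.051e+05.
ε/D_h = 3.8e-05/0.17 = 0.000224; Haaland gives 1/√f = -1.8 log₁₀[2.08e-05+3.36e-05] = 7.676, so f = 0.01697.
ΔP = f(L/D_h)(ρV²/2) = 0.01697·225/0.17·8705 = 1.955e+05 Pa.

ΔP ≈ 196000 Pa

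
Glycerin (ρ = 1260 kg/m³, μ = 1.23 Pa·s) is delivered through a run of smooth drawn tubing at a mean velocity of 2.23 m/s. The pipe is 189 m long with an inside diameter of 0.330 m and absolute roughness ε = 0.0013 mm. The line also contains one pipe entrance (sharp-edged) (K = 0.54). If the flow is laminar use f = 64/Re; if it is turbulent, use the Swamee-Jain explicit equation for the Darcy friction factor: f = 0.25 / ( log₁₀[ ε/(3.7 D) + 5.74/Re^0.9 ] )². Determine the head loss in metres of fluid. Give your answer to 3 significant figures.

h_f ≈ 12.5 m

Reynolds number Re = ρVD/μ = 1260 · 2.23 · 0.33 / 1.23 = 753.8.
Re < 2300 → laminar flow, so f = 64/Re = 64/753.8 = 0.0849 (the turbulent correlation is not needed).
Total minor-loss coefficient ΣK = 1·0.54 = 0.54.
ΔP = [f·L/D + ΣK]·(ρV²/2) = [0.0849·189/0.33 + 0.54]·(1260·2.23²/2) = [48.62 + 0.54]·3133 = 1.54e+05 Pa.
Head loss h_f = ΔP/(ρg) = 1.54e+05/(1260·9.81) = 12.5 m.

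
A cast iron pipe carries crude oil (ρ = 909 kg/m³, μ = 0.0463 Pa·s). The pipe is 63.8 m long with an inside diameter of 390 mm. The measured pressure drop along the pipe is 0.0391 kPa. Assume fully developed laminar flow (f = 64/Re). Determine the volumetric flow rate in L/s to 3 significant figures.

Q ≈ 7.52 L/s

For laminar flow, f = 64/Re with Re = ρVD/μ, so Darcy-Weisbach reduces to ΔP = 32μLV/D². Solving for V: V = ΔP·D²/(32μL) = 39.1·(0.39)²/(32·0.0463·63.8) = 0.06292 m/s.
Check: Re = ρVD/μ = 909·0.06292·0.39/0.0463 = 481.7 < 2300, so the laminar assumption holds.
Q = V·A = 0.06292·(π/4·0.39²) = 0.007516 m³/s = 7.52 L/s.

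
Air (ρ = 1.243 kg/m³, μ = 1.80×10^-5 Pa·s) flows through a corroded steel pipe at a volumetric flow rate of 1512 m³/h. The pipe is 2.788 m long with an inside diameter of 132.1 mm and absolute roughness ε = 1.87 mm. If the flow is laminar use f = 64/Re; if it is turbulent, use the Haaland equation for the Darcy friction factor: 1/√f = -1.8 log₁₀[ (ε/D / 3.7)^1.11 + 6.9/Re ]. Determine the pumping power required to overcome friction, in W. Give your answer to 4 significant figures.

P ≈ 222.6 W

Q = 1512 m³/h = 1512/3600 = 0.42 m³/s.
Cross-sectional area A = πD²/4 = π(0.1321)²/4 = 0.01371 m²; mean velocity V = Q/A = 0.42/0.01371 = 30.64 m/s.
Reynolds number Re = ρVD/μ = 1.243 · 30.64 · 0.1321 / 1.8e-05 = 2.795e+05.
Re > 4000 → turbulent. Relative roughness ε/D = 0.00187/0.1321 = 0.0142. Haaland: 1/√f = -1.8 log₁₀[(0.0142/3.7)^1.11 + 6.9/2.795e+05] = -1.8 log₁₀[0.00207 + 2.47e-05] = 4.82, so f = 0.04304.
Darcy-Weisbach: ΔP = f(L/D)(ρV²/2) = 0.04304·(2.788/0.1321)·(1.243·30.64²/2) = 0.04304·21.11·583.6 = 530.1 Pa.
Pumping power P = QΔP = 0.42·530.1 = 222.65 W = 222.6 W.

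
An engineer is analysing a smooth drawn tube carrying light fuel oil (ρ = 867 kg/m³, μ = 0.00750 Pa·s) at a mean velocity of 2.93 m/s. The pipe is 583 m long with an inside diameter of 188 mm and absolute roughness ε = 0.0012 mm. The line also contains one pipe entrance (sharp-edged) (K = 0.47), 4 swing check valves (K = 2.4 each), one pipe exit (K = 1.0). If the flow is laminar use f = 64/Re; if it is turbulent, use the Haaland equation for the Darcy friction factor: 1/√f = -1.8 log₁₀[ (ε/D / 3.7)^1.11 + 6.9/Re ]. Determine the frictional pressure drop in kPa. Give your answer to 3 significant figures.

Reynolds number Re = ρVD/μ = 867 · 2.93 · 0.188 / 0.0075 = 6.368e+04.
Re > 4000 → turbulent. Relative roughness ε/D = 1.2e-06/0.188 = 6.38e-06. Haaland: 1/√f = -1.8 log₁₀[(6.38e-06/3.7)^1.11 + 6.9/6.368e+04] = -1.8 log₁₀[4.01e-07 + 0.000108] = 7.134, so f = 0.01965.
Total minor-loss coefficient ΣK = 1·0.47 + 4·2.4 + 1·1 = 11.1.
ΔP = [f·L/D + ΣK]·(ρV²/2) = [0.01965·583/0.188 + 11.1]·(867·2.93²/2) = [60.93 + 11.1]·3722 = 2.679e+05 Pa.
ΔP = 2.679e+05 Pa = 268 kPa.

ΔP ≈ 268 kPa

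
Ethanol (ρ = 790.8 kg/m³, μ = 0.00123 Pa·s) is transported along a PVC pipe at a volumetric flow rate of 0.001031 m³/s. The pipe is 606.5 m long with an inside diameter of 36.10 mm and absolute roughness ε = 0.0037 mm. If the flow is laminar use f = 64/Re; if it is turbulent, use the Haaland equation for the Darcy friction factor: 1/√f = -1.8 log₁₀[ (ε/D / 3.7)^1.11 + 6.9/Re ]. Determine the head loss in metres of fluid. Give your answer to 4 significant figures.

Cross-sectional area A = πD²/4 = π(0.0361)²/4 = 0.001024 m²; mean velocity V = Q/A = 0.001031/0.001024 = 1.007 m/s.
Reynolds number Re = ρVD/μ = 790.8 · 1.007 · 0.0361 / 0.00123 = 2.338e+04.
Re > 4000 → turbulent. Relative roughness ε/D = 3.7e-06/0.0361 = 0.000102. Haaland: 1/√f = -1.8 log₁₀[(0.000102/3.7)^1.11 + 6.9/2.338e+04] = -1.8 log₁₀[8.73e-06 + 0.000295] = 6.331, so f = 0.02495.
Darcy-Weisbach: ΔP = f(L/D)(ρV²/2) = 0.02495·(606.5/0.0361)·(790.8·1.007²/2) = 0.02495·1.68e+04·401.2 = 1.682e+05 Pa.
Head loss h_f = ΔP/(ρg) = 1.682e+05/(790.8·9.81) = 21.68 m.

h_f ≈ 21.68 m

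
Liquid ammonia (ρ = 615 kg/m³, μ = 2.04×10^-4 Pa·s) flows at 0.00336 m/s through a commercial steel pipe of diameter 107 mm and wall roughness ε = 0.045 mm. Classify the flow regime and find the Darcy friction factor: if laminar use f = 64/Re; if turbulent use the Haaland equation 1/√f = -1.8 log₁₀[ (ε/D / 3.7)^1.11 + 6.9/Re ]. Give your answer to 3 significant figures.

f ≈ 0.0590

Re = ρVD/μ = 615·0.00336·0.107/0.000204 = 1084.
Re < 2300 → laminar, so f = 64/Re = 0.05905 (roughness is irrelevant in laminar flow).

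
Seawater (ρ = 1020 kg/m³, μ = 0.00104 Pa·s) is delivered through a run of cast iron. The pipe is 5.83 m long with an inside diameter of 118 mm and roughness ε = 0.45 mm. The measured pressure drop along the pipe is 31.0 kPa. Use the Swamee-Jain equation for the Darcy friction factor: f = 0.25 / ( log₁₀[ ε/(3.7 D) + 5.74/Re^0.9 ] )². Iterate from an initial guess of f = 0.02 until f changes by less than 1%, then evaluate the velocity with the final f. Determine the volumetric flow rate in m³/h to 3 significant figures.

Rearranging Darcy-Weisbach: V = √(2·ΔP·D/(f·L·ρ)). With ε/D = 0.00045/0.118 = 0.00381, iterate starting from f = 0.02:
  f = 0.02 → V = √(2·3.1e+04·0.118/(0.02·5.83·1020)) = 7.843 m/s; Re = ρVD/μ = 9.077e+05; f → 0.02822
  f = 0.02822 → V = 6.603 m/s; Re = 7.642e+05; f → 0.02825
Converged (Δf/f < 1%). With the final f = 0.02825: V = √(2·3.1e+04·0.118/(0.02825·5.83·1020)) = 6.599 m/s.
Q = V·A = 6.599·(π/4·0.118²) = 0.07217 m³/s = 260 m³/h.

Q ≈ 260 m³/h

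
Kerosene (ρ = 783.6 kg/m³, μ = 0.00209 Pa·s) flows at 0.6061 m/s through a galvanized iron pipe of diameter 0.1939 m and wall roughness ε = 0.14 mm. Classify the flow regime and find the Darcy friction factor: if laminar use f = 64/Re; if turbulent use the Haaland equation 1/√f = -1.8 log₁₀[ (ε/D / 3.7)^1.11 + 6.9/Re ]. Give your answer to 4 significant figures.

f ≈ 0.02339

Re = ρVD/μ = 783.6·0.6061·0.1939/0.00209 = 4.406e+04.
Re > 4000 → turbulent. ε/D = 0.00014/0.1939 = 0.000722; Haaland: 1/√f = -1.8 log₁₀[7.63e-05 + 0.000157] = 6.539, so f = 0.02339.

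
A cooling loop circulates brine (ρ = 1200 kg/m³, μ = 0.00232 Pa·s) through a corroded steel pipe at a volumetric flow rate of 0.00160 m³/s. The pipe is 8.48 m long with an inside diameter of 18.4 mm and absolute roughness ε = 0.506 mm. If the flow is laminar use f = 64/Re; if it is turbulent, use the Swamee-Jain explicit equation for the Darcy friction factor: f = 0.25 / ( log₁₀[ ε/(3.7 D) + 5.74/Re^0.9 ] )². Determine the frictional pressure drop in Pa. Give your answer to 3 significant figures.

Cross-sectional area A = πD²/4 = π(0.0184)²/4 = 0.0002659 m²; mean velocity V = Q/A = 0.0016/0.0002659 = 6.017 m/s.
Reynolds number Re = ρVD/μ = 1200 · 6.017 · 0.0184 / 0.00232 = 5.727e+04.
Re > 4000 → turbulent. Relative roughness ε/D = 0.000506/0.0184 = 0.0275. Swamee-Jain: f = 0.25/(log₁₀[0.0275/3.7 + 5.74/5.727e+04^0.9])² = 0.25/(log₁₀[0.00743 + 0.0003])² = 0.25/(-2.112)² = 0.05606.
Darcy-Weisbach: ΔP = f(L/D)(ρV²/2) = 0.05606·(8.48/0.0184)·(1200·6.017²/2) = 0.05606·460.9·2.172e+04 = 5.613e+05 Pa.

ΔP ≈ 561000 Pa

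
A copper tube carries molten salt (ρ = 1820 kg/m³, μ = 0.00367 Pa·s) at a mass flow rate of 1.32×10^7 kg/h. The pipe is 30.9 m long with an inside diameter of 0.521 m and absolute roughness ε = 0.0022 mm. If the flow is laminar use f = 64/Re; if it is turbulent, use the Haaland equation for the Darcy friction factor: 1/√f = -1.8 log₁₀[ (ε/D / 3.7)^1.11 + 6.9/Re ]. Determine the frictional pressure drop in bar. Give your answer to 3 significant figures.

ṁ = 1.32×10^7 kg/h = 1.32×10^7/3600 = 3667 kg/s.
A = πD²/4 = π(0.521)²/4 = 0.2132 m²; mean velocity V = ṁ/(ρA) = 3667/(1820 · 0.2132) = 9.45 m/s.
Reynolds number Re = ρVD/μ = 1820 · 9.45 · 0.521 / 0.00367 = 2.442e+06.
Re > 4000 → turbulent. Relative roughness ε/D = 2.2e-06/0.521 = 4.22e-06. Haaland: 1/√f = -1.8 log₁₀[(4.22e-06/3.7)^1.11 + 6.9/2.442e+06] = -1.8 log₁₀[2.53e-07 + 2.83e-06] = 9.921, so f = 0.01016.
Darcy-Weisbach: ΔP = f(L/D)(ρV²/2) = 0.01016·(30.9/0.521)·(1820·9.45²/2) = 0.01016·59.31·8.127e+04 = 4.897e+04 Pa.
ΔP = 4.897e+04 Pa = 0.490 bar.

ΔP ≈ 0.490 bar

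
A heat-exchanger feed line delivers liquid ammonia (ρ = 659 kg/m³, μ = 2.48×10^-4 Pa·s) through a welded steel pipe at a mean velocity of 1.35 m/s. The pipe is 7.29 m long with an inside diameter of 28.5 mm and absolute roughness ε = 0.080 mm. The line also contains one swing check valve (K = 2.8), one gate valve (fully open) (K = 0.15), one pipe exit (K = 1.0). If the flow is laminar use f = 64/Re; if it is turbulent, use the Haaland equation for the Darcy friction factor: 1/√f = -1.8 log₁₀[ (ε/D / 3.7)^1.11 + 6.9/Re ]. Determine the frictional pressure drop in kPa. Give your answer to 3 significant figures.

Reynolds number Re = ρVD/μ = 659 · 1.35 · 0.0285 / 0.000248 = 1.022e+05.
Re > 4000 → turbulent. Relative roughness ε/D = 8e-05/0.0285 = 0.00281. Haaland: 1/√f = -1.8 log₁₀[(0.00281/3.7)^1.11 + 6.9/1.022e+05] = -1.8 log₁₀[0.000344 + 6.75e-05] = 6.094, so f = 0.02693.
Total minor-loss coefficient ΣK = 1·2.8 + 1·0.15 + 1·1 = 3.95.
ΔP = [f·L/D + ΣK]·(ρV²/2) = [0.02693·7.29/0.0285 + 3.95]·(659·1.35²/2) = [6.888 + 3.95]·600.5 = 6509 Pa.
ΔP = 6509 Pa = 6.51 kPa.

ΔP ≈ 6.51 kPa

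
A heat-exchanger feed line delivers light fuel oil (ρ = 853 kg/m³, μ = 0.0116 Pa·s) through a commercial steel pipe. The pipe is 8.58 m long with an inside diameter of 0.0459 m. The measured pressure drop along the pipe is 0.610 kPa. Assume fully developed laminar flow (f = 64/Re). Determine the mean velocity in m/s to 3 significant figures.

V ≈ 0.404 m/s

For laminar flow, f = 64/Re with Re = ρVD/μ, so Darcy-Weisbach reduces to ΔP = 32μLV/D². Solving for V: V = ΔP·D²/(32μL) = 610·(0.0459)²/(32·0.0116·8.58) = 0.4035 m/s.
Check: Re = ρVD/μ = 853·0.4035·0.0459/0.0116 = 1362 < 2300, so the laminar assumption holds.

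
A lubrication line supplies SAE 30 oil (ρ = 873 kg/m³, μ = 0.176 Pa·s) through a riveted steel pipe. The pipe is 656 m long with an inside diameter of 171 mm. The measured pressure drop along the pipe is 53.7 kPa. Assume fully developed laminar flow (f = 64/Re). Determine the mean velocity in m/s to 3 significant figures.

V ≈ 0.425 m/s

For laminar flow, f = 64/Re with Re = ρVD/μ, so Darcy-Weisbach reduces to ΔP = 32μLV/D². Solving for V: V = ΔP·D²/(32μL) = 5.37e+04·(0.171)²/(32·0.176·656) = 0.425 m/s.
Check: Re = ρVD/μ = 873·0.425·0.171/0.176 = 360.5 < 2300, so the laminar assumption holds.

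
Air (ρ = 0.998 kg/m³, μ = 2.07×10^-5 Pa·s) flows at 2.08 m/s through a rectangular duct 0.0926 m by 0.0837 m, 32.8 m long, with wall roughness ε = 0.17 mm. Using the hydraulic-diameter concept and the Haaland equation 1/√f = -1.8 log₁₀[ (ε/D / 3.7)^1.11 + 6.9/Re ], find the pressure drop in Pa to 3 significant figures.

Hydraulic diameter D_h = 4A/P = 4·(0.0926·0.0837)/(2·(0.0926+0.0837)) = 0.031/0.3526 = 0.08793 m.
Re = ρVD_h/μ = 0.998·2.08·0.08793/2.07e-05 = 8817.
ε/D_h = 0.00017/0.08793 = 0.00193; Haaland gives 1/√f = -1.8 log₁₀[0.000228+0.000783] = 5.392, so f = 0.03439.
ΔP = f(L/D_h)(ρV²/2) = 0.03439·32.8/0.08793·2.159 = 27.7 Pa.

ΔP ≈ 27.7 Pa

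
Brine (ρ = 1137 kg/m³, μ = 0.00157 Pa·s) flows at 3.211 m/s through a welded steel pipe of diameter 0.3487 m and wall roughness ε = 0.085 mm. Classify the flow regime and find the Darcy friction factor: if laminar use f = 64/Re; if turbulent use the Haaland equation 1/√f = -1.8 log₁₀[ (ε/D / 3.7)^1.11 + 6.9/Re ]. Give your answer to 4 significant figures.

f ≈ 0.01522

Re = ρVD/μ = 1137·3.211·0.3487/0.00157 = 8.109e+05.
Re > 4000 → turbulent. ε/D = 8.5e-05/0.3487 = 0.000244; Haaland: 1/√f = -1.8 log₁₀[2.28e-05 + 8.51e-06] = 8.107, so f = 0.01522.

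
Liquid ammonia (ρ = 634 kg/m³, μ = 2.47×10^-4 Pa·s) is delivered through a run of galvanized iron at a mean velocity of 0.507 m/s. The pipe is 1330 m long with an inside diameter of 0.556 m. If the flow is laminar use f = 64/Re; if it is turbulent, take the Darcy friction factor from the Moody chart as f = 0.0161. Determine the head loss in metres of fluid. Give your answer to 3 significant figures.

h_f ≈ 0.505 m

Reynolds number Re = ρVD/μ = 634 · 0.507 · 0.556 / 0.000247 = 7.236e+05.
Re > 4000 → turbulent; use the Moody-chart value f = 0.0161.
Darcy-Weisbach: ΔP = f(L/D)(ρV²/2) = 0.0161·(1330/0.556)·(634·0.507²/2) = 0.0161·2392·81.48 = 3138 Pa.
Head loss h_f = ΔP/(ρg) = 3138/(634·9.81) = 0.505 m.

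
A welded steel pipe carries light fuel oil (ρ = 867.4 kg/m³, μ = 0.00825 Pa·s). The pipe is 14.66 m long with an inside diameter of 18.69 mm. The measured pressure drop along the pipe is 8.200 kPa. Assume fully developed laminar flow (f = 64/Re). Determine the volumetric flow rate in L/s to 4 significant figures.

Q ≈ 0.2031 L/s

For laminar flow, f = 64/Re with Re = ρVD/μ, so Darcy-Weisbach reduces to ΔP = 32μLV/D². Solving for V: V = ΔP·D²/(32μL) = 8200·(0.01869)²/(32·0.00825·14.66) = 0.7401 m/s.
Check: Re = ρVD/μ = 867.4·0.7401·0.01869/0.00825 = 1454 < 2300, so the laminar assumption holds.
Q = V·A = 0.7401·(π/4·0.01869²) = 0.0002031 m³/s = 0.2031 L/s.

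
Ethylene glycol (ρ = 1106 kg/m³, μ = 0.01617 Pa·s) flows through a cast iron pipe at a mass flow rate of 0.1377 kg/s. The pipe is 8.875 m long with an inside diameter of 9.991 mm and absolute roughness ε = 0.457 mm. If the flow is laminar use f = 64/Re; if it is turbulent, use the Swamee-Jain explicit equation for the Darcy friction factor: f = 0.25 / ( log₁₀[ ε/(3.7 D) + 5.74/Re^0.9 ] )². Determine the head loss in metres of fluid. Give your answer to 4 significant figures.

A = πD²/4 = π(0.009991)²/4 = 7.84e-05 m²; mean velocity V = ṁ/(ρA) = 0.1377/(1106 · 7.84e-05) = 1.588 m/s.
Reynolds number Re = ρVD/μ = 1106 · 1.588 · 0.009991 / 0.0162 = 1085.
Re < 2300 → laminar flow, so f = 64/Re = 64/1085 = 0.05897 (the turbulent correlation is not needed).
Darcy-Weisbach: ΔP = f(L/D)(ρV²/2) = 0.05897·(8.875/0.009991)·(1106·1.588²/2) = 0.05897·888.3·1395 = 7.306e+04 Pa.
Head loss h_f = ΔP/(ρg) = 7.306e+04/(1106·9.81) = 6.734 m.

h_f ≈ 6.734 m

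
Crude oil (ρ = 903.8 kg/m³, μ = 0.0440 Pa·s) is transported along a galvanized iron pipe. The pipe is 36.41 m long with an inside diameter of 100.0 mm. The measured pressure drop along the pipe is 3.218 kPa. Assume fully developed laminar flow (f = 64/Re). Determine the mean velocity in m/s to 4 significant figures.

V ≈ 0.6277 m/s

For laminar flow, f = 64/Re with Re = ρVD/μ, so Darcy-Weisbach reduces to ΔP = 32μLV/D². Solving for V: V = ΔP·D²/(32μL) = 3218·(0.1)²/(32·0.044·36.41) = 0.6277 m/s.
Check: Re = ρVD/μ = 903.8·0.6277·0.1/0.044 = 1289 < 2300, so the laminar assumption holds.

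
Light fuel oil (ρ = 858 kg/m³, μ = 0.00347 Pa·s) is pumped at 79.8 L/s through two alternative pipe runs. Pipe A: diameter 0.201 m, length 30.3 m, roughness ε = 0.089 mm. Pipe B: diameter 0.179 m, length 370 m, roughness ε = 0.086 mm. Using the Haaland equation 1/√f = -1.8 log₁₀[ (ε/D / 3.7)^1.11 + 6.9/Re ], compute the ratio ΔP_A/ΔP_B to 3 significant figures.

ΔP_A/ΔP_B ≈ 0.0461

Pipe A: V = Q/A = 0.0798/0.03173 = 2.515 m/s; Re = 1.25e+05; ε/D = 0.000443; Haaland → f = 0.01927; ΔP_A = f(L/D)(ρV²/2) = 7882 Pa.
Pipe B: V = Q/A = 0.0798/0.02516 = 3.171 m/s; Re = 1.404e+05; ε/D = 0.00048; Haaland → f = 0.01919; ΔP_B = f(L/D)(ρV²/2) = 1.711e+05 Pa.
ΔP_A/ΔP_B = 7882/1.711e+05 = 0.0461.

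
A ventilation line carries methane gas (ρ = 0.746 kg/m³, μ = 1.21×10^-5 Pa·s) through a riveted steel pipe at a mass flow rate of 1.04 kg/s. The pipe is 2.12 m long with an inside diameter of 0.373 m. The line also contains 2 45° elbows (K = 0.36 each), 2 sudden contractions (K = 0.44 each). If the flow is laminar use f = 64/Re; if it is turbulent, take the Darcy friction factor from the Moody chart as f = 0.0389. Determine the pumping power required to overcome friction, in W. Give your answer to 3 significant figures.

P ≈ 154 W

A = πD²/4 = π(0.373)²/4 = 0.1093 m²; mean velocity V = ṁ/(ρA) = 1.04/(0.746 · 0.1093) = 12.76 m/s.
Reynolds number Re = ρVD/μ = 0.746 · 12.76 · 0.373 / 1.21e-05 = 2.934e+05.
Re > 4000 → turbulent; use the Moody-chart value f = 0.0389.
Total minor-loss coefficient ΣK = 2·0.36 + 2·0.44 = 1.6.
ΔP = [f·L/D + ΣK]·(ρV²/2) = [0.0389·2.12/0.373 + 1.6]·(0.746·12.76²/2) = [0.2211 + 1.6]·60.71 = 110.6 Pa.
Q = ṁ/ρ = 1.04/0.746 = 1.394 m³/s.
Pumping power P = QΔP = 1.394·110.6 = 154.1 W = 154 W.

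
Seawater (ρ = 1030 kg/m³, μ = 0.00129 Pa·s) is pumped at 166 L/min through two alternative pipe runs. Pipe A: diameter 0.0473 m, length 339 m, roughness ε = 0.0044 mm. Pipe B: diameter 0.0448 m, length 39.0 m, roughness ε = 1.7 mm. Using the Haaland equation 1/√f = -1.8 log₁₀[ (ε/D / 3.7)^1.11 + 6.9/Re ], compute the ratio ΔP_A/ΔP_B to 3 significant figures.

Pipe A: V = Q/A = 0.002767/0.001757 = 1.575 m/s; Re = 5.946e+04; ε/D = 9.3e-05; Haaland → f = 0.02022; ΔP_A = f(L/D)(ρV²/2) = 1.85e+05 Pa.
Pipe B: V = Q/A = 0.002767/0.001576 = 1.755 m/s; Re = 6.278e+04; ε/D = 0.0379; Haaland → f = 0.06376; ΔP_B = f(L/D)(ρV²/2) = 8.805e+04 Pa.
ΔP_A/ΔP_B = 1.85e+05/8.805e+04 = 2.10.

ΔP_A/ΔP_B ≈ 2.10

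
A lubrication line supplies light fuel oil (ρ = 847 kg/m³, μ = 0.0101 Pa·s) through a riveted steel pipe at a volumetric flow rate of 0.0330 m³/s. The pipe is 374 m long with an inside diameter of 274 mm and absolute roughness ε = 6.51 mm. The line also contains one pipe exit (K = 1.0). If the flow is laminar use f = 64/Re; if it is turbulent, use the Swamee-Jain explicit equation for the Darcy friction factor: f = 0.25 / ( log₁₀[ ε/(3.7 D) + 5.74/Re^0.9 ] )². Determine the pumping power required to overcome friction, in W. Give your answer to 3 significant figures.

Cross-sectional area A = πD²/4 = π(0.274)²/4 = 0.05896 m²; mean velocity V = Q/A = 0.033/0.05896 = 0.5597 m/s.
Reynolds number Re = ρVD/μ = 847 · 0.5597 · 0.274 / 0.0101 = 1.286e+04.
Re > 4000 → turbulent. Relative roughness ε/D = 0.00651/0.274 = 0.0238. Swamee-Jain: f = 0.25/(log₁₀[0.0238/3.7 + 5.74/1.286e+04^0.9])² = 0.25/(log₁₀[0.00642 + 0.00115])² = 0.25/(-2.121)² = 0.05558.
Total minor-loss coefficient ΣK = 1·1 = 1.
ΔP = [f·L/D + ΣK]·(ρV²/2) = [0.05558·374/0.274 + 1]·(847·0.5597²/2) = [75.87 + 1]·132.6 = 1.02e+04 Pa.
Pumping power P = QΔP = 0.033·1.02e+04 = 336.5 W = 336 W.

P ≈ 336 W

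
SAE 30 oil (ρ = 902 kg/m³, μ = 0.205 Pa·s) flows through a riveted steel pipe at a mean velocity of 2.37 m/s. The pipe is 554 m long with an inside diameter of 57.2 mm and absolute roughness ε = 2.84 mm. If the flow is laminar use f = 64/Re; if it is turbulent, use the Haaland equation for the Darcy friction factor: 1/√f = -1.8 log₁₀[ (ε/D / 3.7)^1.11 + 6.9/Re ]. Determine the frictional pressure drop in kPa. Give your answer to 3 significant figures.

ΔP ≈ 2630 kPa

Reynolds number Re = ρVD/μ = 902 · 2.37 · 0.0572 / 0.205 = 596.5.
Re < 2300 → laminar flow, so f = 64/Re = 64/596.5 = 0.1073 (the turbulent correlation is not needed).
Darcy-Weisbach: ΔP = f(L/D)(ρV²/2) = 0.1073·(554/0.0572)·(902·2.37²/2) = 0.1073·9685·2533 = 2.633e+06 Pa.
ΔP = 2.633e+06 Pa = 2630 kPa.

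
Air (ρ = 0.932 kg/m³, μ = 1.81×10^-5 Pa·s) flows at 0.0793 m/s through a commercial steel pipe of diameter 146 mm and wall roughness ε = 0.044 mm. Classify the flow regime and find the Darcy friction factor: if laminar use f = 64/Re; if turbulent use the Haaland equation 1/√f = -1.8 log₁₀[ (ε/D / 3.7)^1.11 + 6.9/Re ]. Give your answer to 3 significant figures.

f ≈ 0.107

Re = ρVD/μ = 0.932·0.0793·0.146/1.81e-05 = 596.2.
Re < 2300 → laminar, so f = 64/Re = 0.1074 (roughness is irrelevant in laminar flow).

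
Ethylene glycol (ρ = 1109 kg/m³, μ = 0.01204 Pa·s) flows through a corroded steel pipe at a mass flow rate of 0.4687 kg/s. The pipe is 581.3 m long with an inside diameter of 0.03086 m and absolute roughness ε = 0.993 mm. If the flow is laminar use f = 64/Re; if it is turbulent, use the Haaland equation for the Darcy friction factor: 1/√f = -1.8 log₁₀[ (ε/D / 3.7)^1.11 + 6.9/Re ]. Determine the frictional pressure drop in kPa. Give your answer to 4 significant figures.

A = πD²/4 = π(0.03086)²/4 = 0.000748 m²; mean velocity V = ṁ/(ρA) = 0.4687/(1109 · 0.000748) = 0.565 m/s.
Reynolds number Re = ρVD/μ = 1109 · 0.565 · 0.03086 / 0.012 = 1606.
Re < 2300 → laminar flow, so f = 64/Re = 64/1606 = 0.03985 (the turbulent correlation is not needed).
Darcy-Weisbach: ΔP = f(L/D)(ρV²/2) = 0.03985·(581.3/0.03086)·(1109·0.565²/2) = 0.03985·1.884e+04·177 = 1.329e+05 Pa.
ΔP = 1.329e+05 Pa = 132.9 kPa.

ΔP ≈ 132.9 kPa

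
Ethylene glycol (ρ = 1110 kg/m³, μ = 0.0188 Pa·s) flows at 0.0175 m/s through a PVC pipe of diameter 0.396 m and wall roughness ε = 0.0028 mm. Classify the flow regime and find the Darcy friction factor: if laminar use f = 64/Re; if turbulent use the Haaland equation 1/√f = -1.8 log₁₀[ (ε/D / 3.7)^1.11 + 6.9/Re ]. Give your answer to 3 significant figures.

f ≈ 0.156

Re = ρVD/μ = 1110·0.0175·0.396/0.0188 = 409.2.
Re < 2300 → laminar, so f = 64/Re = 0.1564 (roughness is irrelevant in laminar flow).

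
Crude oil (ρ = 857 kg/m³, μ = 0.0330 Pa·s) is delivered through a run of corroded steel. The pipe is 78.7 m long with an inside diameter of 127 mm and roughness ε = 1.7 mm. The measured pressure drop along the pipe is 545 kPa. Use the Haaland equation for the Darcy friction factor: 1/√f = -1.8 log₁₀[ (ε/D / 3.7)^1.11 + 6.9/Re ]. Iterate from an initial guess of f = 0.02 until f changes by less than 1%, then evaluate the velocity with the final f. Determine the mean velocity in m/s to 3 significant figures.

Rearranging Darcy-Weisbach: V = √(2·ΔP·D/(f·L·ρ)). With ε/D = 0.0017/0.127 = 0.0134, iterate starting from f = 0.02:
  f = 0.02 → V = √(2·5.45e+05·0.127/(0.02·78.7·857)) = 10.13 m/s; Re = ρVD/μ = 3.341e+04; f → 0.04341
  f = 0.04341 → V = 6.876 m/s; Re = 2.268e+04; f → 0.04405
  f = 0.04405 → V = 6.826 m/s; Re = 2.251e+04; f → 0.04406
Converged (Δf/f < 1%). With the final f = 0.04406: V = √(2·5.45e+05·0.127/(0.04406·78.7·857)) = 6.825 m/s.

V ≈ 6.83 m/s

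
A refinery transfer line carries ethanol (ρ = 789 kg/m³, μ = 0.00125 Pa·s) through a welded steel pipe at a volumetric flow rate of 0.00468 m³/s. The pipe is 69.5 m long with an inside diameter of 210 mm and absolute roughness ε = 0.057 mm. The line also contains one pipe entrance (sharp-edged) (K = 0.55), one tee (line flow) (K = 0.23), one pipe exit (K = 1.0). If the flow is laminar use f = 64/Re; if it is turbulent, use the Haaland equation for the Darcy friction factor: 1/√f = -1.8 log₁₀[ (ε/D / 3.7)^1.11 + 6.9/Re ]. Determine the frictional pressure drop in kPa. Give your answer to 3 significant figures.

Cross-sectional area A = πD²/4 = π(0.21)²/4 = 0.03464 m²; mean velocity V = Q/A = 0.00468/0.03464 = 0.1351 m/s.
Reynolds number Re = ρVD/μ = 789 · 0.1351 · 0.21 / 0.00125 = 1.791e+04.
Re > 4000 → turbulent. Relative roughness ε/D = 5.7e-05/0.21 = 0.000271. Haaland: 1/√f = -1.8 log₁₀[(0.000271/3.7)^1.11 + 6.9/1.791e+04] = -1.8 log₁₀[2.57e-05 + 0.000385] = 6.095, so f = 0.02692.
Total minor-loss coefficient ΣK = 1·0.55 + 1·0.23 + 1·1 = 1.78.
ΔP = [f·L/D + ΣK]·(ρV²/2) = [0.02692·69.5/0.21 + 1.78]·(789·0.1351²/2) = [8.909 + 1.78]·7.202 = 76.98 Pa.
ΔP = 76.98 Pa = 0.0770 kPa.

ΔP ≈ 0.0770 kPa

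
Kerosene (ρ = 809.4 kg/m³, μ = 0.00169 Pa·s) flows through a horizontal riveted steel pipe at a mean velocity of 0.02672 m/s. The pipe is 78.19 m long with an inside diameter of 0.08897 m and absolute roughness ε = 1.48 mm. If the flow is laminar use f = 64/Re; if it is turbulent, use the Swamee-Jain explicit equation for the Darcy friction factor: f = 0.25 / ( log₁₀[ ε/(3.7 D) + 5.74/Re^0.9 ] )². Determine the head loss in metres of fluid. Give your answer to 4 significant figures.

h_f ≈ 0.001798 m

Reynolds number Re = ρVD/μ = 809.4 · 0.02672 · 0.08897 / 0.00169 = 1139.
Re < 2300 → laminar flow, so f = 64/Re = 64/1139 = 0.05621 (the turbulent correlation is not needed).
Darcy-Weisbach: ΔP = f(L/D)(ρV²/2) = 0.05621·(78.19/0.08897)·(809.4·0.02672²/2) = 0.05621·878.8·0.2889 = 14.27 Pa.
Head loss h_f = ΔP/(ρg) = 14.27/(809.4·9.81) = 0.001798 m.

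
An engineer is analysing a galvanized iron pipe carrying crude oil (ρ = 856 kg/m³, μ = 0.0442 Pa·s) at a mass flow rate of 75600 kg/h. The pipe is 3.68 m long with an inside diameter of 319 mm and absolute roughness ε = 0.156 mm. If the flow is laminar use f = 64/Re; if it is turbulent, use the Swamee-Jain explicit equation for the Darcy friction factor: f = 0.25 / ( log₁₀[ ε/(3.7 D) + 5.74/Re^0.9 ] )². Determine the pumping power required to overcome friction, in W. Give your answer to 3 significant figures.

P ≈ 0.385 W

ṁ = 75600 kg/h = 75600/3600 = 21 kg/s.
A = πD²/4 = π(0.319)²/4 = 0.07992 m²; mean velocity V = ṁ/(ρA) = 21/(856 · 0.07992) = 0.307 m/s.
Reynolds number Re = ρVD/μ = 856 · 0.307 · 0.319 / 0.0442 = 1896.
Re < 2300 → laminar flow, so f = 64/Re = 64/1896 = 0.03375 (the turbulent correlation is not needed).
Darcy-Weisbach: ΔP = f(L/D)(ρV²/2) = 0.03375·(3.68/0.319)·(856·0.307²/2) = 0.03375·11.54·40.33 = 15.7 Pa.
Q = ṁ/ρ = 21/856 = 0.02453 m³/s.
Pumping power P = QΔP = 0.02453·15.7 = 0.3852 W = 0.385 W.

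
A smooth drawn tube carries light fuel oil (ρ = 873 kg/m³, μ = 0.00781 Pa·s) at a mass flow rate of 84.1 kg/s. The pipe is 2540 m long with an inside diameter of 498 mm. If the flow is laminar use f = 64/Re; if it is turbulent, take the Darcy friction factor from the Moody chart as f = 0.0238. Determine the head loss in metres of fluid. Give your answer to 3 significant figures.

h_f ≈ 1.51 m

A = πD²/4 = π(0.498)²/4 = 0.1948 m²; mean velocity V = ṁ/(ρA) = 84.1/(873 · 0.1948) = 0.4946 m/s.
Reynolds number Re = ρVD/μ = 873 · 0.4946 · 0.498 / 0.00781 = 2.753e+04.
Re > 4000 → turbulent; use the Moody-chart value f = 0.0238.
Darcy-Weisbach: ΔP = f(L/D)(ρV²/2) = 0.0238·(2540/0.498)·(873·0.4946²/2) = 0.0238·5100·106.8 = 1.296e+04 Pa.
Head loss h_f = ΔP/(ρg) = 1.296e+04/(873·9.81) = 1.51 m.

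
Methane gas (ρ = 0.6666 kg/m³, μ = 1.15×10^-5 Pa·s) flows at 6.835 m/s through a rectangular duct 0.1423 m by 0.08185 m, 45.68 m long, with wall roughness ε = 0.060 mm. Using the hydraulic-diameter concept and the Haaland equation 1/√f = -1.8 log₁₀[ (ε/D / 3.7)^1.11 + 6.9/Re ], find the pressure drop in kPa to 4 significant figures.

Hydraulic diameter D_h = 4A/P = 4·(0.1423·0.08185)/(2·(0.1423+0.08185)) = 0.04659/0.4483 = 0.1039 m.
Re = ρVD_h/μ = 0.6666·6.835·0.1039/1.15e-05 = 4.117e+04.
ε/D_h = 6e-05/0.1039 = 0.000577; Haaland gives 1/√f = -1.8 log₁₀[5.95e-05+0.000168] = 6.559, so f = 0.02325.
ΔP = f(L/D_h)(ρV²/2) = 0.02325·45.68/0.1039·15.57 = 159.1 Pa.
ΔP = 0.1591 kPa.

ΔP ≈ 0.1591 kPa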